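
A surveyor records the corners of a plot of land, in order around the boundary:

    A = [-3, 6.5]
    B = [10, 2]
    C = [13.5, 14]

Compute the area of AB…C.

85.875

Apply the surveyor's formula: 2A = Σ (x_i·y_{i+1} − x_{i+1}·y_i), indices taken mod 3.
Cross-terms: -71, 113, 129.75  ⇒  Σ = 171.75
Area = |Σ|/2 = 85.875.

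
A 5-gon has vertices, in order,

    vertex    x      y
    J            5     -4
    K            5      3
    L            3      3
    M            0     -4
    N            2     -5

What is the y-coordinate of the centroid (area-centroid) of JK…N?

Apply the shoelace (surveyor's) formula. First the cross-terms c_i = x_i·y_{i+1} − x_{i+1}·y_i:
  35, 6, -12, 8, 17  ⇒  2A = 54, A = 27.
Then Σ (y_i + y_{i+1})·c_i = -212, so ȳ = -212 / (6·27) = -106/81.

-106/81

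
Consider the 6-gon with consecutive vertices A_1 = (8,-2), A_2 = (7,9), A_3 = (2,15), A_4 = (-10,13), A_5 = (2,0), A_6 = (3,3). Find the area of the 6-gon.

A_1→A_2: (8)(9) − (7)(-2) = 86
A_2→A_3: (7)(15) − (2)(9) = 87
A_3→A_4: (2)(13) − (-10)(15) = 176
A_4→A_5: (-10)(0) − (2)(13) = -26
A_5→A_6: (2)(3) − (3)(0) = 6
A_6→A_1: (3)(-2) − (8)(3) = -30
Σ = 299
Area = |Σ|/2 = 149.5.

149.5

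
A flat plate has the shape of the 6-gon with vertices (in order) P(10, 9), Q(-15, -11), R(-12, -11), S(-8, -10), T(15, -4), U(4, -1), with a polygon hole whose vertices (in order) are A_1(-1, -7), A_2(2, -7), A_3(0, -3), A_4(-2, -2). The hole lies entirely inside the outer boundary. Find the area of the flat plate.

149

Outer boundary:
Apply the surveyor's formula: 2A = Σ (x_i·y_{i+1} − x_{i+1}·y_i), indices taken mod 6.
Cross-terms: 25, 33, 32, 182, 1, 46  ⇒  Σ = 319
Area = |Σ|/2 = 159.5.
Hole:
Apply the shoelace formula: 2A = Σ (x_i·y_{i+1} − x_{i+1}·y_i), indices taken mod 4.
Σ = (21) + (-6) + (-6) + (12) = 21
Area = |Σ|/2 = 10.5.
Net area = 159.5 − 10.5 = 149.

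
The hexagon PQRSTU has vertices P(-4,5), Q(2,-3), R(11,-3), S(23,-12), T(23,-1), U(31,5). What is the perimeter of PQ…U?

|PQ| = √((6)² + (-8)²) = √100 = 10
|QR| = √((9)² + (0)²) = √81 = 9
|RS| = √((12)² + (-9)²) = √225 = 15
|ST| = √((0)² + (11)²) = √121 = 11
|TU| = √((8)² + (6)²) = √100 = 10
|UP| = √((-35)² + (0)²) = √1225 = 35
Perimeter = 10 + 9 + 15 + 11 + 10 + 35 = 90.

90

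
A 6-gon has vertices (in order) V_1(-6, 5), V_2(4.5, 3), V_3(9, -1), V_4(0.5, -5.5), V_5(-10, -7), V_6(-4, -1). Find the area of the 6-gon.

111.75

Cross-terms: -40.5, -31.5, -49, -58.5, -18, -26  ⇒  Σ = -223.5
Area = |Σ|/2 = 111.75.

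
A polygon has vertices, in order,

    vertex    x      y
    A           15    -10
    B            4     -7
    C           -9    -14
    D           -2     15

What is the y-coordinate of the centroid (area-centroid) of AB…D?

-302/207

Apply Gauss's area formula. First the cross-terms c_i = x_i·y_{i+1} − x_{i+1}·y_i:
  -65, -119, -163, -205  ⇒  2A = -552, A = -276.
Then Σ (y_i + y_{i+1})·c_i = 2416, so ȳ = 2416 / (6·(-276)) = -302/207.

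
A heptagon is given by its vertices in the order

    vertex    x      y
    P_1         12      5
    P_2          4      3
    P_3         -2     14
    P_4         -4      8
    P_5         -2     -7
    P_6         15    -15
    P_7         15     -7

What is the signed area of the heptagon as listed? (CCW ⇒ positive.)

288

Apply the shoelace formula: 2A = Σ (x_i·y_{i+1} − x_{i+1}·y_i), indices taken mod 7.
Cross-terms: 16, 62, 40, 44, 135, 120, 159  ⇒  Σ = 576
Signed area = Σ/2 = 288 (positive ⇒ counter-clockwise traversal).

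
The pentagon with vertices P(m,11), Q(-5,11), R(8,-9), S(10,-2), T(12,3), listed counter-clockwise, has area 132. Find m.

Write out the shoelace sum; only the two edges meeting at P involve m:
2·Area = [(12·11 − m·3) + (m·11 − (-5)·11)] + 85
       = 8·m + 272 = 264
⇒ m = -1.

-1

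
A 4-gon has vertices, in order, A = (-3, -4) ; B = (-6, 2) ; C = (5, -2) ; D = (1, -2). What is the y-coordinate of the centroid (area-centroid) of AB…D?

Apply Gauss's area formula. First the cross-terms c_i = x_i·y_{i+1} − x_{i+1}·y_i:
  -30, 2, -8, -10  ⇒  2A = -46, A = -23.
Then Σ (y_i + y_{i+1})·c_i = 152, so ȳ = 152 / (6·(-23)) = -76/69.

-76/69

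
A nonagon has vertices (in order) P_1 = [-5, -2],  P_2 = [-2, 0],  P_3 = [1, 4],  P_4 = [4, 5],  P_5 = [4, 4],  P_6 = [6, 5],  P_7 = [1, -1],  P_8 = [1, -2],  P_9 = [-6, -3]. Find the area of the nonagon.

30.5

Cross-terms: -4, -8, -11, -4, -4, -11, -1, -15, -3  ⇒  Σ = -61
Area = |Σ|/2 = 30.5.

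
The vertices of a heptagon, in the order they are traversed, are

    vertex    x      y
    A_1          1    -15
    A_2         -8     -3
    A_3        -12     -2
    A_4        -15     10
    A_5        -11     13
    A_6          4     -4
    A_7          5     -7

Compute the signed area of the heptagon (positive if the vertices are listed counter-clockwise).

-231

Σ = (-123) + (-20) + (-150) + (-85) + (-8) + (-8) + (-68) = -462
Signed area = Σ/2 = -231 (negative ⇒ clockwise traversal).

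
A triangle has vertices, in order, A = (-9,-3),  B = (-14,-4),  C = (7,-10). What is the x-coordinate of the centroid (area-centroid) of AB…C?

Apply the surveyor's formula. First the cross-terms c_i = x_i·y_{i+1} − x_{i+1}·y_i:
  -6, 168, -111  ⇒  2A = 51, A = 25.5.
Then Σ (x_i + x_{i+1})·c_i = -816, so x̄ = -816 / (6·25.5) = -16/3.

-16/3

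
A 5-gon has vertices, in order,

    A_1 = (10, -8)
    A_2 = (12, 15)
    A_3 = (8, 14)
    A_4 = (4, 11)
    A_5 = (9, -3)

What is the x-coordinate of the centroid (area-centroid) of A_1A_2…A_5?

1505/173

Apply the shoelace (surveyor's) formula. First the cross-terms c_i = x_i·y_{i+1} − x_{i+1}·y_i:
  246, 48, 32, -111, -42  ⇒  2A = 173, A = 86.5.
Then Σ (x_i + x_{i+1})·c_i = 4515, so x̄ = 4515 / (6·86.5) = 1505/173.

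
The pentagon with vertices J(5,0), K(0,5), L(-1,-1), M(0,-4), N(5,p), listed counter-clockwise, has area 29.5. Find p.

The doubled signed area Σ (x_i y_{i+1} − x_{i+1} y_i) is linear in p.
With p=0 it equals 54; the coefficient of p is -5 (from the two edges through N).
So -5·p + 54 = 2·29.5 = 59 ⇒ p = -1.

-1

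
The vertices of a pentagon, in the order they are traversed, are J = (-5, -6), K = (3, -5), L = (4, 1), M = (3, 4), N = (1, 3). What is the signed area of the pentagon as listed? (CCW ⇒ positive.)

Σ = (43) + (23) + (13) + (5) + (9) = 93
Signed area = Σ/2 = 46.5 (positive ⇒ counter-clockwise traversal).

46.5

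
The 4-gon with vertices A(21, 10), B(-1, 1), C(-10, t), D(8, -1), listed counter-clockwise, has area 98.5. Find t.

Write out the shoelace sum; only the two edges meeting at C involve t:
2·Area = [((-1)·t − (-10)·1) + ((-10)·(-1) − 8·t)] + 132
       = -9·t + 152 = 197
⇒ t = -5.

-5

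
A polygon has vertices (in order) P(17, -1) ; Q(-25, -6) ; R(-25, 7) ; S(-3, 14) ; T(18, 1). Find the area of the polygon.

Cross-terms: -127, -325, -329, -255, -35  ⇒  Σ = -1071
Area = |Σ|/2 = 535.5.

535.5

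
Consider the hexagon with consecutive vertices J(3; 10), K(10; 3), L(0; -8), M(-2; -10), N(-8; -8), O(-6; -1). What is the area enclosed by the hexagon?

Apply the shoelace formula: 2A = Σ (x_i·y_{i+1} − x_{i+1}·y_i), indices taken mod 6.
Σ = (-91) + (-80) + (-16) + (-64) + (-40) + (-57) = -348
Area = |Σ|/2 = 174.

174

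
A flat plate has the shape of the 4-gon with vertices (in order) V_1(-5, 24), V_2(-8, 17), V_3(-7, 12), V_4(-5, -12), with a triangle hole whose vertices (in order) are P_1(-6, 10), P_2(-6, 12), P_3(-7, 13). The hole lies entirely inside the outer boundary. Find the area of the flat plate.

46

Outer boundary:
Cross-terms: 107, 23, 144, -180  ⇒  Σ = 94
Area = |Σ|/2 = 47.
Hole:
Apply the surveyor's formula: 2A = Σ (x_i·y_{i+1} − x_{i+1}·y_i), indices taken mod 3.
P_1→P_2: (-6)(12) − (-6)(10) = -12
P_2→P_3: (-6)(13) − (-7)(12) = 6
P_3→P_1: (-7)(10) − (-6)(13) = 8
Σ = 2
Area = |Σ|/2 = 1.
Net area = 47 − 1 = 46.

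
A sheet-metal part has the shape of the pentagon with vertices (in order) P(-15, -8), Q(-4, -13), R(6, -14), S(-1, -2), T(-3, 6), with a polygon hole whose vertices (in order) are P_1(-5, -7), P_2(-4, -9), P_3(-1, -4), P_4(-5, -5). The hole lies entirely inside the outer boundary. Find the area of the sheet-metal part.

Outer boundary:
Apply the shoelace formula: 2A = Σ (x_i·y_{i+1} − x_{i+1}·y_i), indices taken mod 5.
P→Q: (-15)(-13) − (-4)(-8) = 163
Q→R: (-4)(-14) − (6)(-13) = 134
R→S: (6)(-2) − (-1)(-14) = -26
S→T: (-1)(6) − (-3)(-2) = -12
T→P: (-3)(-8) − (-15)(6) = 114
Σ = 373
Area = |Σ|/2 = 186.5.
Hole:
Σ = (17) + (7) + (-15) + (10) = 19
Area = |Σ|/2 = 9.5.
Net area = 186.5 − 9.5 = 177.

177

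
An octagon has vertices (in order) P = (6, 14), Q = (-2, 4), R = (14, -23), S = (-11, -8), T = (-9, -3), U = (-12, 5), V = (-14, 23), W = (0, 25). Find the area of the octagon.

Σ = (52) + (-10) + (-365) + (-39) + (-81) + (-206) + (-350) + (-150) = -1149
Area = |Σ|/2 = 574.5.

574.5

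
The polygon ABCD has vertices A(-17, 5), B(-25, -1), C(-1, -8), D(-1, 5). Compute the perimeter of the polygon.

64

|AB| = √((-8)² + (-6)²) = √100 = 10
|BC| = √((24)² + (-7)²) = √625 = 25
|CD| = √((0)² + (13)²) = √169 = 13
|DA| = √((-16)² + (0)²) = √256 = 16
Perimeter = 10 + 25 + 13 + 16 = 64.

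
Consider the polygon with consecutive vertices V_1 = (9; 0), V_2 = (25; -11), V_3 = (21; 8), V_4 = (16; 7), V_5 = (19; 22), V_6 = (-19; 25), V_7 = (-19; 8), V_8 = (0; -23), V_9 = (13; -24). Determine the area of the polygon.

Apply the shoelace (surveyor's) formula: 2A = Σ (x_i·y_{i+1} − x_{i+1}·y_i), indices taken mod 9.
V_1→V_2: (9)(-11) − (25)(0) = -99
V_2→V_3: (25)(8) − (21)(-11) = 431
V_3→V_4: (21)(7) − (16)(8) = 19
V_4→V_5: (16)(22) − (19)(7) = 219
V_5→V_6: (19)(25) − (-19)(22) = 893
V_6→V_7: (-19)(8) − (-19)(25) = 323
V_7→V_8: (-19)(-23) − (0)(8) = 437
V_8→V_9: (0)(-24) − (13)(-23) = 299
V_9→V_1: (13)(0) − (9)(-24) = 216
Σ = 2738
Area = |Σ|/2 = 1369.

1369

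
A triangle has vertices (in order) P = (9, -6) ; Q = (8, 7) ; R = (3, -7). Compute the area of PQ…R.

39.5

Apply the surveyor's formula: 2A = Σ (x_i·y_{i+1} − x_{i+1}·y_i), indices taken mod 3.
P→Q: (9)(7) − (8)(-6) = 111
Q→R: (8)(-7) − (3)(7) = -77
R→P: (3)(-6) − (9)(-7) = 45
Σ = 79
Area = |Σ|/2 = 39.5.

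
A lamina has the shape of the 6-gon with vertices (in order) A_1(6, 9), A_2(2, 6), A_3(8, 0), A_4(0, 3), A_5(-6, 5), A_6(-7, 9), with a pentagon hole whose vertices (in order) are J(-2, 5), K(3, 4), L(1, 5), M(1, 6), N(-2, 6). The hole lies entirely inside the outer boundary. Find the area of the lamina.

Outer boundary:
Σ = (18) + (-48) + (24) + (18) + (-19) + (-117) = -124
Area = |Σ|/2 = 62.
Hole:
Apply the surveyor's formula: 2A = Σ (x_i·y_{i+1} − x_{i+1}·y_i), indices taken mod 5.
Cross-terms: -23, 11, 1, 18, 2  ⇒  Σ = 9
Area = |Σ|/2 = 4.5.
Net area = 62 − 4.5 = 57.5.

57.5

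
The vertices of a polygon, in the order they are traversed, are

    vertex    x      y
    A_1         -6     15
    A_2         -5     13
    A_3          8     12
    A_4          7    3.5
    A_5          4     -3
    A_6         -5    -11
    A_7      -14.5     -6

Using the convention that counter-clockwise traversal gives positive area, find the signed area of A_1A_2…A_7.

Σ = (-3) + (-164) + (-56) + (-35) + (-59) + (-129.5) + (-253.5) = -700
Signed area = Σ/2 = -350 (negative ⇒ clockwise traversal).

-350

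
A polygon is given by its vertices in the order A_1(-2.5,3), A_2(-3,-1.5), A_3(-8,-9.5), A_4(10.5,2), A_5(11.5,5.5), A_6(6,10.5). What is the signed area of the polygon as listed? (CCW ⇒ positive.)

Apply the surveyor's formula: 2A = Σ (x_i·y_{i+1} − x_{i+1}·y_i), indices taken mod 6.
A_1→A_2: (-2.5)(-1.5) − (-3)(3) = 12.75
A_2→A_3: (-3)(-9.5) − (-8)(-1.5) = 16.5
A_3→A_4: (-8)(2) − (10.5)(-9.5) = 83.75
A_4→A_5: (10.5)(5.5) − (11.5)(2) = 34.75
A_5→A_6: (11.5)(10.5) − (6)(5.5) = 87.75
A_6→A_1: (6)(3) − (-2.5)(10.5) = 44.25
Σ = 279.75
Signed area = Σ/2 = 139.875 (positive ⇒ counter-clockwise traversal).

139.875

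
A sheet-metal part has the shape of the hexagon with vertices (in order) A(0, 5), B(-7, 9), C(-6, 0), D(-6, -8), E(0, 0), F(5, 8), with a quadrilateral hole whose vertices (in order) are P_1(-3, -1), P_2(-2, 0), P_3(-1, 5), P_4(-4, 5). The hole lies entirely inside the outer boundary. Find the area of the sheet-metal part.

Outer boundary:
Σ = (35) + (54) + (48) + (0) + (0) + (25) = 162
Area = |Σ|/2 = 81.
Hole:
Apply the shoelace formula: 2A = Σ (x_i·y_{i+1} − x_{i+1}·y_i), indices taken mod 4.
Σ = (-2) + (-10) + (15) + (19) = 22
Area = |Σ|/2 = 11.
Net area = 81 − 11 = 70.

70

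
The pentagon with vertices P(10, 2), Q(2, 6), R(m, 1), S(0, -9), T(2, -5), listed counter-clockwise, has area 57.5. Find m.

Write out the shoelace sum; only the two edges meeting at R involve m:
2·Area = [(2·1 − m·6) + (m·(-9) − 0·1)] + 128
       = -15·m + 130 = 115
⇒ m = 1.

1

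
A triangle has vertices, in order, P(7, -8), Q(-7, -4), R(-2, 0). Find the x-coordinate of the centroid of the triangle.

Apply the shoelace (surveyor's) formula. First the cross-terms c_i = x_i·y_{i+1} − x_{i+1}·y_i:
  -84, -8, 16  ⇒  2A = -76, A = -38.
Then Σ (x_i + x_{i+1})·c_i = 152, so x̄ = 152 / (6·(-38)) = -2/3.

-2/3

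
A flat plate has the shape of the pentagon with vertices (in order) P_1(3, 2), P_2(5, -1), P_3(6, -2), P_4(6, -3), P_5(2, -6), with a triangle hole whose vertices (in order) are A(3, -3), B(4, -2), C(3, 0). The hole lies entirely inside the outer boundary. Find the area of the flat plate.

14

Outer boundary:
Cross-terms: -13, -4, -6, -30, 22  ⇒  Σ = -31
Area = |Σ|/2 = 15.5.
Hole:
Σ = (6) + (6) + (-9) = 3
Area = |Σ|/2 = 1.5.
Net area = 15.5 − 1.5 = 14.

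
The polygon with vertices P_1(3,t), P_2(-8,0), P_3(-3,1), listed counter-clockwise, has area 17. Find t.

The doubled signed area Σ (x_i y_{i+1} − x_{i+1} y_i) is linear in t.
With t=0 it equals -11; the coefficient of t is 5 (from the two edges through P_1).
So 5·t + -11 = 2·17 = 34 ⇒ t = 9.

9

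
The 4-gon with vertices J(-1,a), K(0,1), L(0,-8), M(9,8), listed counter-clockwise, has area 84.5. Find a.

Write out the shoelace sum; only the two edges meeting at J involve a:
2·Area = [(9·a − (-1)·8) + ((-1)·1 − 0·a)] + 72
       = 9·a + 79 = 169
⇒ a = 10.

10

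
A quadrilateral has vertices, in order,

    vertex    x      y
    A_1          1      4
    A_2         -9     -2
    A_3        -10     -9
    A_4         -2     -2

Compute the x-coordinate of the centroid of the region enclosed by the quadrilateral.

-69/13

Apply the shoelace (surveyor's) formula. First the cross-terms c_i = x_i·y_{i+1} − x_{i+1}·y_i:
  34, 61, 2, -6  ⇒  2A = 91, A = 45.5.
Then Σ (x_i + x_{i+1})·c_i = -1449, so x̄ = -1449 / (6·45.5) = -69/13.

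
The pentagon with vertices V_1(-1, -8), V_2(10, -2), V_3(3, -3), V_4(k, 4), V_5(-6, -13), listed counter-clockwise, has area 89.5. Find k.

The doubled signed area Σ (x_i y_{i+1} − x_{i+1} y_i) is linear in k.
With k=0 it equals 129; the coefficient of k is -10 (from the two edges through V_4).
So -10·k + 129 = 2·89.5 = 179 ⇒ k = -5.

-5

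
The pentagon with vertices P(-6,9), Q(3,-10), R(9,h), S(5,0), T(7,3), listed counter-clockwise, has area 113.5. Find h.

-4

The doubled signed area Σ (x_i y_{i+1} − x_{i+1} y_i) is linear in h.
With h=0 it equals 219; the coefficient of h is -2 (from the two edges through R).
So -2·h + 219 = 2·113.5 = 227 ⇒ h = -4.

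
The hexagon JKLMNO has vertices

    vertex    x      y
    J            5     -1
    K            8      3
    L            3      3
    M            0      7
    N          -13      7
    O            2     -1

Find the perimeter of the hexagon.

48

|JK| = √((3)² + (4)²) = √25 = 5
|KL| = √((-5)² + (0)²) = √25 = 5
|LM| = √((-3)² + (4)²) = √25 = 5
|MN| = √((-13)² + (0)²) = √169 = 13
|NO| = √((15)² + (-8)²) = √289 = 17
|OJ| = √((3)² + (0)²) = √9 = 3
Perimeter = 5 + 5 + 5 + 13 + 17 + 3 = 48.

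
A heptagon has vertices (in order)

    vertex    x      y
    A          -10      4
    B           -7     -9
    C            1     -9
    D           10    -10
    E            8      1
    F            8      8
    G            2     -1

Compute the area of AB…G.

195

Apply Gauss's area formula: 2A = Σ (x_i·y_{i+1} − x_{i+1}·y_i), indices taken mod 7.
A→B: (-10)(-9) − (-7)(4) = 118
B→C: (-7)(-9) − (1)(-9) = 72
C→D: (1)(-10) − (10)(-9) = 80
D→E: (10)(1) − (8)(-10) = 90
E→F: (8)(8) − (8)(1) = 56
F→G: (8)(-1) − (2)(8) = -24
G→A: (2)(4) − (-10)(-1) = -2
Σ = 390
Area = |Σ|/2 = 195.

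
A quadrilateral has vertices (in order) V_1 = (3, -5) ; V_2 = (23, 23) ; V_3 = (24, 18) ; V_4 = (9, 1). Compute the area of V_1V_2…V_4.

70

Apply Gauss's area formula: 2A = Σ (x_i·y_{i+1} − x_{i+1}·y_i), indices taken mod 4.
V_1→V_2: (3)(23) − (23)(-5) = 184
V_2→V_3: (23)(18) − (24)(23) = -138
V_3→V_4: (24)(1) − (9)(18) = -138
V_4→V_1: (9)(-5) − (3)(1) = -48
Σ = -140
Area = |Σ|/2 = 70.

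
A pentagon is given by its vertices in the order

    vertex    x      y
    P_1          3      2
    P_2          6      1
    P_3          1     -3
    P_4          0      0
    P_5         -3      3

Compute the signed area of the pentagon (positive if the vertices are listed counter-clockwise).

Apply Gauss's area formula: 2A = Σ (x_i·y_{i+1} − x_{i+1}·y_i), indices taken mod 5.
Cross-terms: -9, -19, 0, 0, -15  ⇒  Σ = -43
Signed area = Σ/2 = -21.5 (negative ⇒ clockwise traversal).

-21.5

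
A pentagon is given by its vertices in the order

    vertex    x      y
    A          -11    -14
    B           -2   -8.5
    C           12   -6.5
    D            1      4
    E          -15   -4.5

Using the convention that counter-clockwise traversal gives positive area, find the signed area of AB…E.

Σ = (65.5) + (115) + (54.5) + (55.5) + (160.5) = 451
Signed area = Σ/2 = 225.5 (positive ⇒ counter-clockwise traversal).

225.5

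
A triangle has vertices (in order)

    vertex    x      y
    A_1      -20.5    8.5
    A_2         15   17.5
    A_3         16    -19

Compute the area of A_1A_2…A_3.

652.375

Apply Gauss's area formula: 2A = Σ (x_i·y_{i+1} − x_{i+1}·y_i), indices taken mod 3.
A_1→A_2: (-20.5)(17.5) − (15)(8.5) = -486.25
A_2→A_3: (15)(-19) − (16)(17.5) = -565
A_3→A_1: (16)(8.5) − (-20.5)(-19) = -253.5
Σ = -1304.75
Area = |Σ|/2 = 652.375.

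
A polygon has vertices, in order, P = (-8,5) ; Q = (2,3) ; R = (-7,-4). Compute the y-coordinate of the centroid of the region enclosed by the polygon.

4/3

Apply the shoelace (surveyor's) formula. First the cross-terms c_i = x_i·y_{i+1} − x_{i+1}·y_i:
  -34, 13, -67  ⇒  2A = -88, A = -44.
Then Σ (y_i + y_{i+1})·c_i = -352, so ȳ = -352 / (6·(-44)) = 4/3.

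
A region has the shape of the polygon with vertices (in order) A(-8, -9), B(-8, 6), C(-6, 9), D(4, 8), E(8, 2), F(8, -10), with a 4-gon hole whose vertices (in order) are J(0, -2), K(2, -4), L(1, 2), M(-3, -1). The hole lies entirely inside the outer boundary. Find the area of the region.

Outer boundary:
Apply Gauss's area formula: 2A = Σ (x_i·y_{i+1} − x_{i+1}·y_i), indices taken mod 6.
Σ = (-120) + (-36) + (-84) + (-56) + (-96) + (-152) = -544
Area = |Σ|/2 = 272.
Hole:
Cross-terms: 4, 8, 5, 6  ⇒  Σ = 23
Area = |Σ|/2 = 11.5.
Net area = 272 − 11.5 = 260.5.

260.5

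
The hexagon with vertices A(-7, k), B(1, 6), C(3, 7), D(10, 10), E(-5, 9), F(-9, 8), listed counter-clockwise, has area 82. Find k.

Write out the shoelace sum; only the two edges meeting at A involve k:
2·Area = [((-9)·k − (-7)·8) + ((-7)·6 − 1·k)] + 130
       = -10·k + 144 = 164
⇒ k = -2.

-2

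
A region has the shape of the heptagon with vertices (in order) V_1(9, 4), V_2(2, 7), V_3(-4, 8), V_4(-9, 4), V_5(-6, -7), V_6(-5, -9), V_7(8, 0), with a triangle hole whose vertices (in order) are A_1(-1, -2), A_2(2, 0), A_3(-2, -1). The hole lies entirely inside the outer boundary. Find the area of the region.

180

Outer boundary:
Σ = (55) + (44) + (56) + (87) + (19) + (72) + (32) = 365
Area = |Σ|/2 = 182.5.
Hole:
Cross-terms: 4, -2, 3  ⇒  Σ = 5
Area = |Σ|/2 = 2.5.
Net area = 182.5 − 2.5 = 180.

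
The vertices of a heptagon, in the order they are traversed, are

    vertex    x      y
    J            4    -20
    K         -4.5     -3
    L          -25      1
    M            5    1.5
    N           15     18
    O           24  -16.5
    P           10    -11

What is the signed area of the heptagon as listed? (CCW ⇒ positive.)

-545.5

J→K: (4)(-3) − (-4.5)(-20) = -102
K→L: (-4.5)(1) − (-25)(-3) = -79.5
L→M: (-25)(1.5) − (5)(1) = -42.5
M→N: (5)(18) − (15)(1.5) = 67.5
N→O: (15)(-16.5) − (24)(18) = -679.5
O→P: (24)(-11) − (10)(-16.5) = -99
P→J: (10)(-20) − (4)(-11) = -156
Σ = -1091
Signed area = Σ/2 = -545.5 (negative ⇒ clockwise traversal).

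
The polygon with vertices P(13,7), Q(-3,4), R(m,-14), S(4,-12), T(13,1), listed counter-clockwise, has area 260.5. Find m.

-7

The doubled signed area Σ (x_i y_{i+1} − x_{i+1} y_i) is linear in m.
With m=0 it equals 409; the coefficient of m is -16 (from the two edges through R).
So -16·m + 409 = 2·260.5 = 521 ⇒ m = -7.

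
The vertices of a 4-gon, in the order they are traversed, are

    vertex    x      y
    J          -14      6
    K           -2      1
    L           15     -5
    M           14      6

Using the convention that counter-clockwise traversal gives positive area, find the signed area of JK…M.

Apply the surveyor's formula: 2A = Σ (x_i·y_{i+1} − x_{i+1}·y_i), indices taken mod 4.
Cross-terms: -2, -5, 160, 168  ⇒  Σ = 321
Signed area = Σ/2 = 160.5 (positive ⇒ counter-clockwise traversal).

160.5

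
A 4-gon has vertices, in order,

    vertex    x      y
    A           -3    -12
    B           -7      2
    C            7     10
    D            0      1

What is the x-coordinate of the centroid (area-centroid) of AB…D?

-235/123

Apply the shoelace formula. First the cross-terms c_i = x_i·y_{i+1} − x_{i+1}·y_i:
  -90, -84, 7, 3  ⇒  2A = -164, A = -82.
Then Σ (x_i + x_{i+1})·c_i = 940, so x̄ = 940 / (6·(-82)) = -235/123.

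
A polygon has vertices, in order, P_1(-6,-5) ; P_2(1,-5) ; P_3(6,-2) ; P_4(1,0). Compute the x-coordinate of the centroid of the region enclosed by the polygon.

Apply the shoelace (surveyor's) formula. First the cross-terms c_i = x_i·y_{i+1} − x_{i+1}·y_i:
  35, 28, 2, -5  ⇒  2A = 60, A = 30.
Then Σ (x_i + x_{i+1})·c_i = 60, so x̄ = 60 / (6·30) = 1/3.

1/3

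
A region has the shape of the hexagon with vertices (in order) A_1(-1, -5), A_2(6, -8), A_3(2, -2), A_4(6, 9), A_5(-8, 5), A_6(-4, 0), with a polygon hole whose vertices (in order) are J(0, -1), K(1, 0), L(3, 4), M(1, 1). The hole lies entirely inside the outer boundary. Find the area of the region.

Outer boundary:
Apply the shoelace formula: 2A = Σ (x_i·y_{i+1} − x_{i+1}·y_i), indices taken mod 6.
Σ = (38) + (4) + (30) + (102) + (20) + (20) = 214
Area = |Σ|/2 = 107.
Hole:
Σ = (1) + (4) + (-1) + (-1) = 3
Area = |Σ|/2 = 1.5.
Net area = 107 − 1.5 = 105.5.

105.5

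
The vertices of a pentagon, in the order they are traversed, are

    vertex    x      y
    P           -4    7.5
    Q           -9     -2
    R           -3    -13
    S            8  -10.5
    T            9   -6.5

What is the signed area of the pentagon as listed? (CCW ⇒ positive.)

Apply the surveyor's formula: 2A = Σ (x_i·y_{i+1} − x_{i+1}·y_i), indices taken mod 5.
Σ = (75.5) + (111) + (135.5) + (42.5) + (41.5) = 406
Signed area = Σ/2 = 203 (positive ⇒ counter-clockwise traversal).

203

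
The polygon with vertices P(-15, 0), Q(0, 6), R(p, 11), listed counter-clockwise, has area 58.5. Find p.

Write out the shoelace sum; only the two edges meeting at R involve p:
2·Area = [(0·11 − p·6) + (p·0 − (-15)·11)] + -90
       = -6·p + 75 = 117
⇒ p = -7.

-7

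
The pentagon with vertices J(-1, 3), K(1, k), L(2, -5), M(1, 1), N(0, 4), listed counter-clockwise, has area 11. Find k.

-5

Write out the shoelace sum; only the two edges meeting at K involve k:
2·Area = [((-1)·k − 1·3) + (1·(-5) − 2·k)] + 15
       = -3·k + 7 = 22
⇒ k = -5.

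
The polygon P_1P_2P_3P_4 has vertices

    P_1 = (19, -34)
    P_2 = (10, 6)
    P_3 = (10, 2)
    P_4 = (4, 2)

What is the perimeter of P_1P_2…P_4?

90

|P_1P_2| = √((-9)² + (40)²) = √1681 = 41
|P_2P_3| = √((0)² + (-4)²) = √16 = 4
|P_3P_4| = √((-6)² + (0)²) = √36 = 6
|P_4P_1| = √((15)² + (-36)²) = √1521 = 39
Perimeter = 41 + 4 + 6 + 39 = 90.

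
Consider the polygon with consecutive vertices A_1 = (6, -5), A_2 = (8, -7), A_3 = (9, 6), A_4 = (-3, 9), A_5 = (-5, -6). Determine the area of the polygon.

166

Apply Gauss's area formula: 2A = Σ (x_i·y_{i+1} − x_{i+1}·y_i), indices taken mod 5.
Cross-terms: -2, 111, 99, 63, 61  ⇒  Σ = 332
Area = |Σ|/2 = 166.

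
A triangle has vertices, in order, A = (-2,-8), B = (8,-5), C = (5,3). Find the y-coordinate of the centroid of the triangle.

-10/3

Apply Gauss's area formula. First the cross-terms c_i = x_i·y_{i+1} − x_{i+1}·y_i:
  74, 49, -34  ⇒  2A = 89, A = 44.5.
Then Σ (y_i + y_{i+1})·c_i = -890, so ȳ = -890 / (6·44.5) = -10/3.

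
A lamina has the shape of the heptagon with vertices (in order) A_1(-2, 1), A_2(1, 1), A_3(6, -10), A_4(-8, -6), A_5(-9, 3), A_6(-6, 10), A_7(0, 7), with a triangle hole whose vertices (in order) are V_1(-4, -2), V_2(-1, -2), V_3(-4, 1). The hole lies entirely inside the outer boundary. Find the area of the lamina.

Outer boundary:
Apply the shoelace (surveyor's) formula: 2A = Σ (x_i·y_{i+1} − x_{i+1}·y_i), indices taken mod 7.
Cross-terms: -3, -16, -116, -78, -72, -42, 14  ⇒  Σ = -313
Area = |Σ|/2 = 156.5.
Hole:
Apply Gauss's area formula: 2A = Σ (x_i·y_{i+1} − x_{i+1}·y_i), indices taken mod 3.
Σ = (6) + (-9) + (12) = 9
Area = |Σ|/2 = 4.5.
Net area = 156.5 − 4.5 = 152.

152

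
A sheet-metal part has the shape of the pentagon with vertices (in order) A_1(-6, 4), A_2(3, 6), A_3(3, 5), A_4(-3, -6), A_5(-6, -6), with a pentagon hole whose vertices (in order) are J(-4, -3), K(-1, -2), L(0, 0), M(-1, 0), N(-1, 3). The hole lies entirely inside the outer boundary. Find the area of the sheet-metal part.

57.5

Outer boundary:
Σ = (-48) + (-3) + (-3) + (-18) + (-60) = -132
Area = |Σ|/2 = 66.
Hole:
Apply the shoelace formula: 2A = Σ (x_i·y_{i+1} − x_{i+1}·y_i), indices taken mod 5.
J→K: (-4)(-2) − (-1)(-3) = 5
K→L: (-1)(0) − (0)(-2) = 0
L→M: (0)(0) − (-1)(0) = 0
M→N: (-1)(3) − (-1)(0) = -3
N→J: (-1)(-3) − (-4)(3) = 15
Σ = 17
Area = |Σ|/2 = 8.5.
Net area = 66 − 8.5 = 57.5.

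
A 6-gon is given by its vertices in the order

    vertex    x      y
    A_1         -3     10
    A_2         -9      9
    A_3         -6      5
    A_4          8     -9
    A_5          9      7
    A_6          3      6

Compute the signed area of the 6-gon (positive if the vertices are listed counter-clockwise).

Σ = (63) + (9) + (14) + (137) + (33) + (48) = 304
Signed area = Σ/2 = 152 (positive ⇒ counter-clockwise traversal).

152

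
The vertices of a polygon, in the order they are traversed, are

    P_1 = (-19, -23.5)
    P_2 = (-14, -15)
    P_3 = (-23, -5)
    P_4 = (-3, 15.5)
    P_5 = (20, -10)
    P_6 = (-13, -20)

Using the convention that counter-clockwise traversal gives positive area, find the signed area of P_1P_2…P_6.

-787.5

Apply the shoelace formula: 2A = Σ (x_i·y_{i+1} − x_{i+1}·y_i), indices taken mod 6.
Σ = (-44) + (-275) + (-371.5) + (-280) + (-530) + (-74.5) = -1575
Signed area = Σ/2 = -787.5 (negative ⇒ clockwise traversal).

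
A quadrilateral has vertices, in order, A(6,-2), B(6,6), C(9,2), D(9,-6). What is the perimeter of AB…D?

26

|AB| = √((0)² + (8)²) = √64 = 8
|BC| = √((3)² + (-4)²) = √25 = 5
|CD| = √((0)² + (-8)²) = √64 = 8
|DA| = √((-3)² + (4)²) = √25 = 5
Perimeter = 8 + 5 + 8 + 5 = 26.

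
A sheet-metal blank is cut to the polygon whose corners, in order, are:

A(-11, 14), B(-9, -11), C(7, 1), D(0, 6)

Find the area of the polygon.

211.5

Apply the shoelace (surveyor's) formula: 2A = Σ (x_i·y_{i+1} − x_{i+1}·y_i), indices taken mod 4.
Cross-terms: 247, 68, 42, 66  ⇒  Σ = 423
Area = |Σ|/2 = 211.5.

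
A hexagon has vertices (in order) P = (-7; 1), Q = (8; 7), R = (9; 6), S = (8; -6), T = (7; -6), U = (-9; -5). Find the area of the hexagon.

Apply the shoelace formula: 2A = Σ (x_i·y_{i+1} − x_{i+1}·y_i), indices taken mod 6.
Σ = (-57) + (-15) + (-102) + (-6) + (-89) + (-44) = -313
Area = |Σ|/2 = 156.5.

156.5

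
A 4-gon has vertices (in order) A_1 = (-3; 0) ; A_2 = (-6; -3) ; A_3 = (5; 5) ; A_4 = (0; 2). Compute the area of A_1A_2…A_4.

Apply the shoelace (surveyor's) formula: 2A = Σ (x_i·y_{i+1} − x_{i+1}·y_i), indices taken mod 4.
Cross-terms: 9, -15, 10, 6  ⇒  Σ = 10
Area = |Σ|/2 = 5.

5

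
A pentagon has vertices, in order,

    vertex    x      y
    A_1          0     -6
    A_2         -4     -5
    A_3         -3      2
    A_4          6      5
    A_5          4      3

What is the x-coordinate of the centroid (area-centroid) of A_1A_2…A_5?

Apply the surveyor's formula. First the cross-terms c_i = x_i·y_{i+1} − x_{i+1}·y_i:
  -24, -23, -27, -2, -24  ⇒  2A = -100, A = -50.
Then Σ (x_i + x_{i+1})·c_i = 60, so x̄ = 60 / (6·(-50)) = -0.2.

-0.2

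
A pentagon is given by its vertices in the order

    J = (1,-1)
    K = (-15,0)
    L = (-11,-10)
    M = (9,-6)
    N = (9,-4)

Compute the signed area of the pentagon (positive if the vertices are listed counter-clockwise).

Apply the shoelace (surveyor's) formula: 2A = Σ (x_i·y_{i+1} − x_{i+1}·y_i), indices taken mod 5.
Σ = (-15) + (150) + (156) + (18) + (-5) = 304
Signed area = Σ/2 = 152 (positive ⇒ counter-clockwise traversal).

152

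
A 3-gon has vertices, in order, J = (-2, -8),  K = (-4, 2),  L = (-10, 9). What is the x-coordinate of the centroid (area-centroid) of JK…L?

Apply the shoelace formula. First the cross-terms c_i = x_i·y_{i+1} − x_{i+1}·y_i:
  -36, -16, 98  ⇒  2A = 46, A = 23.
Then Σ (x_i + x_{i+1})·c_i = -736, so x̄ = -736 / (6·23) = -16/3.

-16/3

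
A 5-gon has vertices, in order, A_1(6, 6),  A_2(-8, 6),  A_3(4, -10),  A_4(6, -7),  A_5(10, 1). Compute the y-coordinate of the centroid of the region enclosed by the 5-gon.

27/151

Apply Gauss's area formula. First the cross-terms c_i = x_i·y_{i+1} − x_{i+1}·y_i:
  84, 56, 32, 76, 54  ⇒  2A = 302, A = 151.
Then Σ (y_i + y_{i+1})·c_i = 162, so ȳ = 162 / (6·151) = 27/151.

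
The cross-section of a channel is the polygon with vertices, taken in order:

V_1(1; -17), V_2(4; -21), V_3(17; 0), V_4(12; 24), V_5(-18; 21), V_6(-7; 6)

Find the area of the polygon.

824

Apply the shoelace (surveyor's) formula: 2A = Σ (x_i·y_{i+1} − x_{i+1}·y_i), indices taken mod 6.
Σ = (47) + (357) + (408) + (684) + (39) + (113) = 1648
Area = |Σ|/2 = 824.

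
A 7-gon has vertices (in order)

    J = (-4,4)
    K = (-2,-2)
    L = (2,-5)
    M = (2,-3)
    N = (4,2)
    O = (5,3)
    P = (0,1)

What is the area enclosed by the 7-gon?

30.5

Apply the shoelace (surveyor's) formula: 2A = Σ (x_i·y_{i+1} − x_{i+1}·y_i), indices taken mod 7.
Cross-terms: 16, 14, 4, 16, 2, 5, 4  ⇒  Σ = 61
Area = |Σ|/2 = 30.5.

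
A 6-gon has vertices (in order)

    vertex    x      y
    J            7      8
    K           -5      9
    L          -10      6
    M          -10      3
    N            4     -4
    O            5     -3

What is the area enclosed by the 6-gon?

Apply the shoelace formula: 2A = Σ (x_i·y_{i+1} − x_{i+1}·y_i), indices taken mod 6.
Cross-terms: 103, 60, 30, 28, 8, 61  ⇒  Σ = 290
Area = |Σ|/2 = 145.

145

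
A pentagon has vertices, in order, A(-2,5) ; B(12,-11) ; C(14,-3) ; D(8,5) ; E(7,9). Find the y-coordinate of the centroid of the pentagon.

1/33

Apply Gauss's area formula. First the cross-terms c_i = x_i·y_{i+1} − x_{i+1}·y_i:
  -38, 118, 94, 37, 53  ⇒  2A = 264, A = 132.
Then Σ (y_i + y_{i+1})·c_i = 24, so ȳ = 24 / (6·132) = 1/33.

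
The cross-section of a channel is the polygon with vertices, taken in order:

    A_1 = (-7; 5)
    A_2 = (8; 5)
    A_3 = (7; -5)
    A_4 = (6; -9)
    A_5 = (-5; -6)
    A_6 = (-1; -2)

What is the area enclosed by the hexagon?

Apply Gauss's area formula: 2A = Σ (x_i·y_{i+1} − x_{i+1}·y_i), indices taken mod 6.
Cross-terms: -75, -75, -33, -81, 4, -19  ⇒  Σ = -279
Area = |Σ|/2 = 139.5.

139.5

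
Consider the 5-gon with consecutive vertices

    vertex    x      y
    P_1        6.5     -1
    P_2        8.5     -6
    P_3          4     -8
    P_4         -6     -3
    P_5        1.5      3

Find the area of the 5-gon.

84.5

Apply Gauss's area formula: 2A = Σ (x_i·y_{i+1} − x_{i+1}·y_i), indices taken mod 5.
Cross-terms: -30.5, -44, -60, -13.5, -21  ⇒  Σ = -169
Area = |Σ|/2 = 84.5.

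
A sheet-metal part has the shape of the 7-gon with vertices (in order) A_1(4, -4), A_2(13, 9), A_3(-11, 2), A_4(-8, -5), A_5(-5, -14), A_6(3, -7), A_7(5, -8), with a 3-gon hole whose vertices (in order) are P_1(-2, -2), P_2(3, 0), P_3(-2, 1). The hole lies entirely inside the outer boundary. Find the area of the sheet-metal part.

228

Outer boundary:
Apply Gauss's area formula: 2A = Σ (x_i·y_{i+1} − x_{i+1}·y_i), indices taken mod 7.
Σ = (88) + (125) + (71) + (87) + (77) + (11) + (12) = 471
Area = |Σ|/2 = 235.5.
Hole:
Σ = (6) + (3) + (6) = 15
Area = |Σ|/2 = 7.5.
Net area = 235.5 − 7.5 = 228.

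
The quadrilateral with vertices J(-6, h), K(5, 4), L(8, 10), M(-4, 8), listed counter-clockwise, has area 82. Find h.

-2

Write out the shoelace sum; only the two edges meeting at J involve h:
2·Area = [((-4)·h − (-6)·8) + ((-6)·4 − 5·h)] + 122
       = -9·h + 146 = 164
⇒ h = -2.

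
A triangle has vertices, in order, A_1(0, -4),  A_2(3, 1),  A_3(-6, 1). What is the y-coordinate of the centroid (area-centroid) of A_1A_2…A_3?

Apply the shoelace (surveyor's) formula. First the cross-terms c_i = x_i·y_{i+1} − x_{i+1}·y_i:
  12, 9, 24  ⇒  2A = 45, A = 22.5.
Then Σ (y_i + y_{i+1})·c_i = -90, so ȳ = -90 / (6·22.5) = -2/3.

-2/3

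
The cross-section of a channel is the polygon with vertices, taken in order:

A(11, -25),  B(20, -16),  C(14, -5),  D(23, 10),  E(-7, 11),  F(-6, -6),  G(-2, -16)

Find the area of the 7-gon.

Σ = (324) + (124) + (255) + (323) + (108) + (84) + (226) = 1444
Area = |Σ|/2 = 722.

722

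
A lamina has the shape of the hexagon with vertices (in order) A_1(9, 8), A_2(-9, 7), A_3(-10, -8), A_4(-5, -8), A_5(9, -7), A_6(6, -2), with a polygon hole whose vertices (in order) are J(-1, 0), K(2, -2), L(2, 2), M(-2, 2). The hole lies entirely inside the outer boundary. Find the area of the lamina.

247

Outer boundary:
Σ = (135) + (142) + (40) + (107) + (24) + (66) = 514
Area = |Σ|/2 = 257.
Hole:
Apply the shoelace (surveyor's) formula: 2A = Σ (x_i·y_{i+1} − x_{i+1}·y_i), indices taken mod 4.
Cross-terms: 2, 8, 8, 2  ⇒  Σ = 20
Area = |Σ|/2 = 10.
Net area = 257 − 10 = 247.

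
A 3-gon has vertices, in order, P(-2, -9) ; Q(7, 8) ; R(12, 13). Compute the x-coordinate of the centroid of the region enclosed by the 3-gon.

17/3

Apply the shoelace formula. First the cross-terms c_i = x_i·y_{i+1} − x_{i+1}·y_i:
  47, -5, -82  ⇒  2A = -40, A = -20.
Then Σ (x_i + x_{i+1})·c_i = -680, so x̄ = -680 / (6·(-20)) = 17/3.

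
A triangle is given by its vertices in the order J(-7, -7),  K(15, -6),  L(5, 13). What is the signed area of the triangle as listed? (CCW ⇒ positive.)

214

Apply the surveyor's formula: 2A = Σ (x_i·y_{i+1} − x_{i+1}·y_i), indices taken mod 3.
Σ = (147) + (225) + (56) = 428
Signed area = Σ/2 = 214 (positive ⇒ counter-clockwise traversal).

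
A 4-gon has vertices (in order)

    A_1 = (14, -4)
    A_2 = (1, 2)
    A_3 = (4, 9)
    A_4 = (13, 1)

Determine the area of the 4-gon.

Cross-terms: 32, 1, -113, -66  ⇒  Σ = -146
Area = |Σ|/2 = 73.

73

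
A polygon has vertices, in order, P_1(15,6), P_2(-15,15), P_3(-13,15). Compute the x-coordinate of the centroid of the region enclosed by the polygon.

-13/3

Apply Gauss's area formula. First the cross-terms c_i = x_i·y_{i+1} − x_{i+1}·y_i:
  315, -30, -303  ⇒  2A = -18, A = -9.
Then Σ (x_i + x_{i+1})·c_i = 234, so x̄ = 234 / (6·(-9)) = -13/3.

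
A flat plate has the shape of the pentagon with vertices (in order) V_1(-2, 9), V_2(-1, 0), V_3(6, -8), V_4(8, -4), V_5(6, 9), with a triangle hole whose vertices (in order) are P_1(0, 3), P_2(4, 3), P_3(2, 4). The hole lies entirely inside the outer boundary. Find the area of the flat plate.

Outer boundary:
Apply the shoelace (surveyor's) formula: 2A = Σ (x_i·y_{i+1} − x_{i+1}·y_i), indices taken mod 5.
Σ = (9) + (8) + (40) + (96) + (72) = 225
Area = |Σ|/2 = 112.5.
Hole:
P_1→P_2: (0)(3) − (4)(3) = -12
P_2→P_3: (4)(4) − (2)(3) = 10
P_3→P_1: (2)(3) − (0)(4) = 6
Σ = 4
Area = |Σ|/2 = 2.
Net area = 112.5 − 2 = 110.5.

110.5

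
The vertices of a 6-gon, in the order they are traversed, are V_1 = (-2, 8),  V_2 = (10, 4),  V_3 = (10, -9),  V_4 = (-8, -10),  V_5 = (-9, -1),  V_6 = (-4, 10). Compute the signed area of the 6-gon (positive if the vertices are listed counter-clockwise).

Apply the surveyor's formula: 2A = Σ (x_i·y_{i+1} − x_{i+1}·y_i), indices taken mod 6.
Σ = (-88) + (-130) + (-172) + (-82) + (-94) + (-12) = -578
Signed area = Σ/2 = -289 (negative ⇒ clockwise traversal).

-289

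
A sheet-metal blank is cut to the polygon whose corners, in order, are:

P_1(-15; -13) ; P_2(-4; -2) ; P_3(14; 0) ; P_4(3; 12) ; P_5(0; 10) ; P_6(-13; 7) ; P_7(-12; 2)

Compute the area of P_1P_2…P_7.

Apply the shoelace (surveyor's) formula: 2A = Σ (x_i·y_{i+1} − x_{i+1}·y_i), indices taken mod 7.
Cross-terms: -22, 28, 168, 30, 130, 58, 186  ⇒  Σ = 578
Area = |Σ|/2 = 289.

289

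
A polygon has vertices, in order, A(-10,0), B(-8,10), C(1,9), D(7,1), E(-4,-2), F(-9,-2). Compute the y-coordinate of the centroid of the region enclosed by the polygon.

Apply the shoelace (surveyor's) formula. First the cross-terms c_i = x_i·y_{i+1} − x_{i+1}·y_i:
  -100, -82, -62, -10, -10, -20  ⇒  2A = -284, A = -142.
Then Σ (y_i + y_{i+1})·c_i = -3088, so ȳ = -3088 / (6·(-142)) = 772/213.

772/213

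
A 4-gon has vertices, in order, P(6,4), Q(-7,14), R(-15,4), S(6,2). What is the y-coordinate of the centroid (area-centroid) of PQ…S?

20/3

Apply the shoelace formula. First the cross-terms c_i = x_i·y_{i+1} − x_{i+1}·y_i:
  112, 182, -54, 12  ⇒  2A = 252, A = 126.
Then Σ (y_i + y_{i+1})·c_i = 5040, so ȳ = 5040 / (6·126) = 20/3.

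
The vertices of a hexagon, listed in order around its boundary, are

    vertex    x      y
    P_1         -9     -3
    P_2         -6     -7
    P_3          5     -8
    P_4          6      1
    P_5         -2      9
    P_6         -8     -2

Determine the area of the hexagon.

P_1→P_2: (-9)(-7) − (-6)(-3) = 45
P_2→P_3: (-6)(-8) − (5)(-7) = 83
P_3→P_4: (5)(1) − (6)(-8) = 53
P_4→P_5: (6)(9) − (-2)(1) = 56
P_5→P_6: (-2)(-2) − (-8)(9) = 76
P_6→P_1: (-8)(-3) − (-9)(-2) = 6
Σ = 319
Area = |Σ|/2 = 159.5.

159.5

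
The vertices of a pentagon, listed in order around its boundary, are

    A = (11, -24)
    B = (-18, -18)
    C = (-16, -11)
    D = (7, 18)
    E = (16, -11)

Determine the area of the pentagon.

Apply the shoelace (surveyor's) formula: 2A = Σ (x_i·y_{i+1} − x_{i+1}·y_i), indices taken mod 5.
Σ = (-630) + (-90) + (-211) + (-365) + (-263) = -1559
Area = |Σ|/2 = 779.5.

779.5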